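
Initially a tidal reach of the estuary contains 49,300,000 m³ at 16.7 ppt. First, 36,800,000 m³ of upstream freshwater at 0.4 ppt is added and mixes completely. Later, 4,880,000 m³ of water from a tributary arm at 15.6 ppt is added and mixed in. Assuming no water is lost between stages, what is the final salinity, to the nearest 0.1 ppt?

10.0 ppt

Total salt / total volume:
Initial salt = 49,300,000×16.7 = 823,310,000
After stage 1: salt = 823,310,000 + 36,800,000×0.4 = 838,030,000; volume = 86,100,000 m³; S = 9.733 ppt
After stage 2: salt = 838,030,000 + 4,880,000×15.6 = 914,158,000; volume = 90,980,000 m³
S = 914,158,000 / 90,980,000 = 10.0479 ppt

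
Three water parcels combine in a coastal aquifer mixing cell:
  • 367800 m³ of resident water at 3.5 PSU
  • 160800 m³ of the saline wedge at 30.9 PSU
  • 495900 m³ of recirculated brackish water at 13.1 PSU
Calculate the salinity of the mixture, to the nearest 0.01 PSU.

12.45 PSU

Salt balance:
salt = 367,800×3.5 + 160,800×30.9 + 495,900×13.1 = 1,287,300 + 4,968,720 + 6,496,290 = 12,752,310
volume = 367,800 + 160,800 + 495,900 = 1,024,500 m³
S = 12,752,310 / 1,024,500 = 12.4473 PSU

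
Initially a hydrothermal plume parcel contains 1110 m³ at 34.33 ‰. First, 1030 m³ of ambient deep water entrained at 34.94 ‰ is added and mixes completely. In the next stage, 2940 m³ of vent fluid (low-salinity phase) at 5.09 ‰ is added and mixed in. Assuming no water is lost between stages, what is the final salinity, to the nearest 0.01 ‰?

Weighted by volume,
Initial salt = 1,110×34.33 = 38,106.3
After stage 1: salt = 38,106.3 + 1,030×34.94 = 74,094.5; volume = 2,140 m³; S = 34.624 ‰
After stage 2: salt = 74,094.5 + 2,940×5.09 = 89,059.1; volume = 5,080 m³
S = 89,059.1 / 5,080 = 17.5313 ‰

17.53 ‰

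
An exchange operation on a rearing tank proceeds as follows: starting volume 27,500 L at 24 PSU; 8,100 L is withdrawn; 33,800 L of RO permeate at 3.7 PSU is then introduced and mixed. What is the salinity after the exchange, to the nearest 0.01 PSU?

Remaining after removal: 19,400 L at 24 PSU (salt = 465,600)
After addition: salt = 465,600 + 33,800×3.7 = 590,660; volume = 53,200 L
S = 590,660 / 53,200 = 11.1026 PSU

11.10 PSU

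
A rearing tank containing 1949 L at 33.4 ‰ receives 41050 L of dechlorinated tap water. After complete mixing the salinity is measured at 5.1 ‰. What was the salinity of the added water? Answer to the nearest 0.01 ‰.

Salt balance: 1,949×33.4 + 41,050×S = 42,999×5.1
65,096.6 + 41,050·S = 219,294.9
S = (219,294.9 − 65,096.6) / 41,050 = 3.7564 ‰

3.76 ‰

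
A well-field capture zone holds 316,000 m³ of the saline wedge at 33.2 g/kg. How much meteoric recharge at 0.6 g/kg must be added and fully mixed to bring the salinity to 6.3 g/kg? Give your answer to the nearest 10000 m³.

Salt balance: 316,000×33.2 + V×0.6 = (316,000+V)×6.3
10,491,200 + 0.6V = 1,990,800 + 6.3V
8,500,400 = 5.7V
V = 1,491,298.25 m³

1490000 m³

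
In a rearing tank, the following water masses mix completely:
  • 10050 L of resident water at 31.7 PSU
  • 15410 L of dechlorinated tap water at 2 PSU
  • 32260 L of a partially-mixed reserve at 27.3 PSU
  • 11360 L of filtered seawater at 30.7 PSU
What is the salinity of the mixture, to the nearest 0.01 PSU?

22.86 PSU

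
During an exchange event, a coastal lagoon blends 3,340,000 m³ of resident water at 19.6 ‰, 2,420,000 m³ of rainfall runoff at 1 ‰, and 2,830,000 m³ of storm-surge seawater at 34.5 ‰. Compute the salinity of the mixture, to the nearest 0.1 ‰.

19.3 ‰

Weighted by volume,
salt = 3,340,000×19.6 + 2,420,000×1 + 2,830,000×34.5 = 65,464,000 + 2,420,000 + 97,635,000 = 165,519,000
volume = 3,340,000 + 2,420,000 + 2,830,000 = 8,590,000 m³
S = 165,519,000 / 8,590,000 = 19.269 ‰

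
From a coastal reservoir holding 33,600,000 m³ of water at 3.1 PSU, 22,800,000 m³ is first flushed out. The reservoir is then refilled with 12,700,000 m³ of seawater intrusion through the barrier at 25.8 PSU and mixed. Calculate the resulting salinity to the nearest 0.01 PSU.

Remaining after removal: 10,800,000 m³ at 3.1 PSU (salt = 33,480,000)
After addition: salt = 33,480,000 + 12,700,000×25.8 = 361,140,000; volume = 23,500,000 m³
S = 361,140,000 / 23,500,000 = 15.3677 PSU

15.37 PSU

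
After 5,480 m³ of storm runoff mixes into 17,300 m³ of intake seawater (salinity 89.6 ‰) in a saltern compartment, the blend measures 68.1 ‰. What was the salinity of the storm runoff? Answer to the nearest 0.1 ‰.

Salt balance: 17,300×89.6 + 5,480×S = 22,780×68.1
1,550,080 + 5,480·S = 1,551,318
S = (1,551,318 − 1,550,080) / 5,480 = 0.2259 ‰

0.2 ‰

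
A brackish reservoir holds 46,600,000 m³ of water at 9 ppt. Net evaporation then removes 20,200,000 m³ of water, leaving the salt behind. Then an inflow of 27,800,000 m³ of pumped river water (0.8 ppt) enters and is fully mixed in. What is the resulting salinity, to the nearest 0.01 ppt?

8.15 ppt

After evaporation: salt = 46,600,000×9 = 419,400,000; volume = 46,600,000 − 20,200,000 = 26,400,000 m³
After mixing: salt = 419,400,000 + 27,800,000×0.8 = 441,640,000; volume = 26,400,000 + 27,800,000 = 54,200,000 m³
S = 441,640,000 / 54,200,000 = 8.1483 ppt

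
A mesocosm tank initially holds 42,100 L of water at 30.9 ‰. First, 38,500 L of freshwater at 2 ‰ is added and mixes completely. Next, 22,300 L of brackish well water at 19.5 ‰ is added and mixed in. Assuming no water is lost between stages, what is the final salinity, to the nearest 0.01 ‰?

Salt balance:
Initial salt = 42,100×30.9 = 1,300,890
After stage 1: salt = 1,300,890 + 38,500×2 = 1,377,890; volume = 80,600 L; S = 17.095 ‰
After stage 2: salt = 1,377,890 + 22,300×19.5 = 1,812,740; volume = 102,900 L
S = 1,812,740 / 102,900 = 17.6165 ‰

17.62 ‰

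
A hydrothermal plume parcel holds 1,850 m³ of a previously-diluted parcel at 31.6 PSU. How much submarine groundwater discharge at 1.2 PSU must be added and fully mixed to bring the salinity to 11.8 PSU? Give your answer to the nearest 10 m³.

Salt balance: 1,850×31.6 + V×1.2 = (1,850+V)×11.8
58,460 + 1.2V = 21,830 + 11.8V
36,630 = 10.6V
V = 3,455.66 m³

3460 m³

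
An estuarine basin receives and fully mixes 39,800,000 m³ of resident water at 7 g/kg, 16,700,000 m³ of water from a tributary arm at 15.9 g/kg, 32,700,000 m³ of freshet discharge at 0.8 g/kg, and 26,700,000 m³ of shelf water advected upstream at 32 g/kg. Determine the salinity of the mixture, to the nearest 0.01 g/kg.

12.29 g/kg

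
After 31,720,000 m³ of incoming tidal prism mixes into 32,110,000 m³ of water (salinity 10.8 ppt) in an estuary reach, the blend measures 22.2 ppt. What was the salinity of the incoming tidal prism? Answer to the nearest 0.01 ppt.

33.74 ppt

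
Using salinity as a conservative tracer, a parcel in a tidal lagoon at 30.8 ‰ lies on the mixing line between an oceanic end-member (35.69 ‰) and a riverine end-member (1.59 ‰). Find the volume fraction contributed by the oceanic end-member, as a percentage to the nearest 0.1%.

Let g be the oceanic fraction. Salt balance per unit volume:
g×35.69 + (1−g)×1.59 = 30.8
g = (30.8 − 1.59) / (35.69 − 1.59) = 29.21/34.1 = 0.8566

85.7%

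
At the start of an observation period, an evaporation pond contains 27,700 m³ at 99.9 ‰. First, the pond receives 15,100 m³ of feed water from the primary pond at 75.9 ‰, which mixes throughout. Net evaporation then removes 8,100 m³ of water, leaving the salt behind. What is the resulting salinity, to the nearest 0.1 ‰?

112.8 ‰

After mixing: salt = 27,700×99.9 + 15,100×75.9 = 3,913,320; volume = 42,800 m³
After evaporation: salt unchanged = 3,913,320; volume = 42,800 − 8,100 = 34,700 m³
S = 3,913,320 / 34,700 = 112.7758 ‰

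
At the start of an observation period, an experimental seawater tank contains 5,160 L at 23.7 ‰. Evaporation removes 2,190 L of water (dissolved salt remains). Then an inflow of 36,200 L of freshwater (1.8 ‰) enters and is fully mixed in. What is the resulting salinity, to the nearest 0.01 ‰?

After evaporation: salt = 5,160×23.7 = 122,292; volume = 5,160 − 2,190 = 2,970 L
After mixing: salt = 122,292 + 36,200×1.8 = 187,452; volume = 2,970 + 36,200 = 39,170 L
S = 187,452 / 39,170 = 4.7856 ‰

4.79 ‰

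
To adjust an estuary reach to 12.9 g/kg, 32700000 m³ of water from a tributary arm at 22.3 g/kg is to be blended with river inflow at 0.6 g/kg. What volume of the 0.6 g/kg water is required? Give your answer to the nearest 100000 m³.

25000000 m³

Salt balance: 32,700,000×22.3 + V×0.6 = (32,700,000+V)×12.9
729,210,000 + 0.6V = 421,830,000 + 12.9V
307,380,000 = 12.3V
V = 24,990,243.9 m³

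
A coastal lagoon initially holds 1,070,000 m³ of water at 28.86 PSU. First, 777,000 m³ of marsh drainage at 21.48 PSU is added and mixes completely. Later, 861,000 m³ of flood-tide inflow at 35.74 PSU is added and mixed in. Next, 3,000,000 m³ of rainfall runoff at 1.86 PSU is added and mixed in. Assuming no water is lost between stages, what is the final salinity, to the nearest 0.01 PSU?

14.70 PSU

Conserving salt mass:
Initial salt = 1,070,000×28.86 = 30,880,200
After stage 1: salt = 30,880,200 + 777,000×21.48 = 47,570,160; volume = 1,847,000 m³; S = 25.755 PSU
After stage 2: salt = 47,570,160 + 861,000×35.74 = 78,342,300; volume = 2,708,000 m³; S = 28.93 PSU
After stage 3: salt = 78,342,300 + 3,000,000×1.86 = 83,922,300; volume = 5,708,000 m³
S = 83,922,300 / 5,708,000 = 14.7026 PSU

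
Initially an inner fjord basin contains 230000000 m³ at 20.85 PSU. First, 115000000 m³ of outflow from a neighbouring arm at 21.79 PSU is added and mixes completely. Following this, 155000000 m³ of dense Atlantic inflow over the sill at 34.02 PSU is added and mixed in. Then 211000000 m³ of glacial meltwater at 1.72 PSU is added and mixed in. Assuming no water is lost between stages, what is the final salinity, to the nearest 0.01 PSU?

Salt balance:
Initial salt = 230,000,000×20.85 = 4,795,500,000
After stage 1: salt = 4,795,500,000 + 115,000,000×21.79 = 7,301,350,000; volume = 345,000,000 m³; S = 21.163 PSU
After stage 2: salt = 7,301,350,000 + 155,000,000×34.02 = 12,574,450,000; volume = 500,000,000 m³; S = 25.149 PSU
After stage 3: salt = 12,574,450,000 + 211,000,000×1.72 = 12,937,370,000; volume = 711,000,000 m³
S = 12,937,370,000 / 711,000,000 = 18.196 PSU

18.20 PSU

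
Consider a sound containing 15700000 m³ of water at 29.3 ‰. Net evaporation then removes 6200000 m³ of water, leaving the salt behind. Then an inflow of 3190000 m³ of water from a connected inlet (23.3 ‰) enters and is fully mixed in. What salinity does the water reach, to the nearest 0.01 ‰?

After evaporation: salt = 15,700,000×29.3 = 460,010,000; volume = 15,700,000 − 6,200,000 = 9,500,000 m³
After mixing: salt = 460,010,000 + 3,190,000×23.3 = 534,337,000; volume = 9,500,000 + 3,190,000 = 12,690,000 m³
S = 534,337,000 / 12,690,000 = 42.1069 ‰

42.11 ‰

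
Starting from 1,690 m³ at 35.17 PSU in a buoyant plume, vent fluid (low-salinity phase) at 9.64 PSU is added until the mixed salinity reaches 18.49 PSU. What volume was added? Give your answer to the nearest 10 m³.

Salt balance: 1,690×35.17 + V×9.64 = (1,690+V)×18.49
59,437.3 + 9.64V = 31,248.1 + 18.49V
28,189.2 = 8.85V
V = 3,185.22 m³

3190 m³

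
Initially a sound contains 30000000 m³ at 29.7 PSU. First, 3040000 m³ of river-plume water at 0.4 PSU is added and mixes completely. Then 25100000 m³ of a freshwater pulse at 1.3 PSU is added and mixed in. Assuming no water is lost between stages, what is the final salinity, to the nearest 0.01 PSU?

Salt balance:
Initial salt = 30,000,000×29.7 = 891,000,000
After stage 1: salt = 891,000,000 + 3,040,000×0.4 = 892,216,000; volume = 33,040,000 m³; S = 27.004 PSU
After stage 2: salt = 892,216,000 + 25,100,000×1.3 = 924,846,000; volume = 58,140,000 m³
S = 924,846,000 / 58,140,000 = 15.9072 PSU

15.91 PSU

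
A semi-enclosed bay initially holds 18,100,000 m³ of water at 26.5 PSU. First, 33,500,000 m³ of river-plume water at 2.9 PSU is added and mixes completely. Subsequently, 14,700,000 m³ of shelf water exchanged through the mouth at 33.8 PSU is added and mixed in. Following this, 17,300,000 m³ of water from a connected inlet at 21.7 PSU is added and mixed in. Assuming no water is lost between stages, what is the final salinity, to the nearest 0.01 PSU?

17.33 PSU

Conserving salt mass:
Initial salt = 18,100,000×26.5 = 479,650,000
After stage 1: salt = 479,650,000 + 33,500,000×2.9 = 576,800,000; volume = 51,600,000 m³; S = 11.178 PSU
After stage 2: salt = 576,800,000 + 14,700,000×33.8 = 1,073,660,000; volume = 66,300,000 m³; S = 16.194 PSU
After stage 3: salt = 1,073,660,000 + 17,300,000×21.7 = 1,449,070,000; volume = 83,600,000 m³
S = 1,449,070,000 / 83,600,000 = 17.3334 PSU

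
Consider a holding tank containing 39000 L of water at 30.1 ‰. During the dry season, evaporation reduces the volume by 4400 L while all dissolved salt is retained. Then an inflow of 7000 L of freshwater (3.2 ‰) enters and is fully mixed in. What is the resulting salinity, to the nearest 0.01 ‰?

28.76 ‰

After evaporation: salt = 39,000×30.1 = 1,173,900; volume = 39,000 − 4,400 = 34,600 L
After mixing: salt = 1,173,900 + 7,000×3.2 = 1,196,300; volume = 34,600 + 7,000 = 41,600 L
S = 1,196,300 / 41,600 = 28.7572 ‰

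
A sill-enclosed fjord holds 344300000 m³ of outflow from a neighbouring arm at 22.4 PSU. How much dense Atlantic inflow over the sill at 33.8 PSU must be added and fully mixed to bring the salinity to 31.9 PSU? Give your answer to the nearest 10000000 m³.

1720000000 m³

Salt balance: 344,300,000×22.4 + V×33.8 = (344,300,000+V)×31.9
7,712,320,000 + 33.8V = 10,983,170,000 + 31.9V
3,270,850,000 = 1.9V
V = 1,721,500,000 m³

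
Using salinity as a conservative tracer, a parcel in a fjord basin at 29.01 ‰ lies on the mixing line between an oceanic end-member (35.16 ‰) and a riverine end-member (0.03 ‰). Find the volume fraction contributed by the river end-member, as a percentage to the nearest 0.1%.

17.5%

Let f be the freshwater fraction. Salt balance per unit volume:
f×0.03 + (1−f)×35.16 = 29.01
f = (35.16 − 29.01) / (35.16 − 0.03) = 6.15/35.13 = 0.1751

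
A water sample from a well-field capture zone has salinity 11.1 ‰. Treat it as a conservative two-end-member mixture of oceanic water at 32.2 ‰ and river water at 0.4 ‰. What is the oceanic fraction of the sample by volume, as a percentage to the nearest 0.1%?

Let g be the oceanic fraction. Salt balance per unit volume:
g×32.2 + (1−g)×0.4 = 11.1
g = (11.1 − 0.4) / (32.2 − 0.4) = 10.7/31.8 = 0.3365

33.6%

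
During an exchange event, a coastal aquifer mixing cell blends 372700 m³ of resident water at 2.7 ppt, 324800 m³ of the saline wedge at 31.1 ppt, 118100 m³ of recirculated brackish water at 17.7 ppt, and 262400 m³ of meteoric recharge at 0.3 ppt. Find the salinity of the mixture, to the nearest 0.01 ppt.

Weighted by volume,
salt = 372,700×2.7 + 324,800×31.1 + 118,100×17.7 + 262,400×0.3 = 1,006,290 + 10,101,280 + 2,090,370 + 78,720 = 13,276,660
volume = 372,700 + 324,800 + 118,100 + 262,400 = 1,078,000 m³
S = 13,276,660 / 1,078,000 = 12.316 ppt

12.32 ppt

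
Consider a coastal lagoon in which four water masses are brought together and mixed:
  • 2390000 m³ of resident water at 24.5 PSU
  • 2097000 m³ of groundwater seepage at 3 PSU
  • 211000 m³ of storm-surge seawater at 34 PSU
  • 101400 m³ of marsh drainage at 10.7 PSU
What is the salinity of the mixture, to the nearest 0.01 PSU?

By conservation of dissolved salt,
salt = 2,390,000×24.5 + 2,097,000×3 + 211,000×34 + 101,400×10.7 = 58,555,000 + 6,291,000 + 7,174,000 + 1,084,980 = 73,104,980
volume = 2,390,000 + 2,097,000 + 211,000 + 101,400 = 4,799,400 m³
S = 73,104,980 / 4,799,400 = 15.2321 PSU

15.23 PSU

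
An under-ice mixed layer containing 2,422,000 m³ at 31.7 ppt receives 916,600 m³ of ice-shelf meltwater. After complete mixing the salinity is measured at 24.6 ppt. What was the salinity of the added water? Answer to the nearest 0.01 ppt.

Salt balance: 2,422,000×31.7 + 916,600×S = 3,338,600×24.6
76,777,400 + 916,600·S = 82,129,560
S = (82,129,560 − 76,777,400) / 916,600 = 5.8391 ppt

5.84 ppt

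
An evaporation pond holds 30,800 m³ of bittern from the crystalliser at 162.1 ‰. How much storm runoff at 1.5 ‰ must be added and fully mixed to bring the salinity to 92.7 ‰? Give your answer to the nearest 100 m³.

Salt balance: 30,800×162.1 + V×1.5 = (30,800+V)×92.7
4,992,680 + 1.5V = 2,855,160 + 92.7V
2,137,520 = 91.2V
V = 23,437.72 m³

23400 m³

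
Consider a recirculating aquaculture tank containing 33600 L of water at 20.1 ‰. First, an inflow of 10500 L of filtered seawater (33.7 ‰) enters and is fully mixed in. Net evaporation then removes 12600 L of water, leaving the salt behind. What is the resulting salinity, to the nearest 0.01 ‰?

32.67 ‰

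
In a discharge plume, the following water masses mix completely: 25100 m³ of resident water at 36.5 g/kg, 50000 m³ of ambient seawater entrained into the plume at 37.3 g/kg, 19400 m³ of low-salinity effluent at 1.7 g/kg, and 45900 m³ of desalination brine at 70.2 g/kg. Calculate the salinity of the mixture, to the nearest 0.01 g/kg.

Total salt / total volume:
salt = 25,100×36.5 + 50,000×37.3 + 19,400×1.7 + 45,900×70.2 = 916,150 + 1,865,000 + 32,980 + 3,222,180 = 6,036,310
volume = 25,100 + 50,000 + 19,400 + 45,900 = 140,400 m³
S = 6,036,310 / 140,400 = 42.9937 g/kg

42.99 g/kg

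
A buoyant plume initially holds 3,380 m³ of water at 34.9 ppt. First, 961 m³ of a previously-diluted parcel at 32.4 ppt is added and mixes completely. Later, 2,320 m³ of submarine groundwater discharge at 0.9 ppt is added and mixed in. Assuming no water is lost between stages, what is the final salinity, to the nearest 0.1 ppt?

22.7 ppt

Mass of salt is conserved:
Initial salt = 3,380×34.9 = 117,962
After stage 1: salt = 117,962 + 961×32.4 = 149,098.4; volume = 4,341 m³; S = 34.347 ppt
After stage 2: salt = 149,098.4 + 2,320×0.9 = 151,186.4; volume = 6,661 m³
S = 151,186.4 / 6,661 = 22.6973 ppt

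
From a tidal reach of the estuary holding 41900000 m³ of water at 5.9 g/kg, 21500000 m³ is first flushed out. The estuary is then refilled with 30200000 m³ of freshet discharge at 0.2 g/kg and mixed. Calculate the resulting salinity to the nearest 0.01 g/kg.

Remaining after removal: 20,400,000 m³ at 5.9 g/kg (salt = 120,360,000)
After addition: salt = 120,360,000 + 30,200,000×0.2 = 126,400,000; volume = 50,600,000 m³
S = 126,400,000 / 50,600,000 = 2.498 g/kg

2.50 g/kg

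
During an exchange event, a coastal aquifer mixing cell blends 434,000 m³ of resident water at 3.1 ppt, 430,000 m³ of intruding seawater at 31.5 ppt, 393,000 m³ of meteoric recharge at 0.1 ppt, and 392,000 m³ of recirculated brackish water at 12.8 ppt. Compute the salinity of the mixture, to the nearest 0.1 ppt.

12.1 ppt

Salt balance:
salt = 434,000×3.1 + 430,000×31.5 + 393,000×0.1 + 392,000×12.8 = 1,345,400 + 13,545,000 + 39,300 + 5,017,600 = 19,947,300
volume = 434,000 + 430,000 + 393,000 + 392,000 = 1,649,000 m³
S = 19,947,300 / 1,649,000 = 12.097 ppt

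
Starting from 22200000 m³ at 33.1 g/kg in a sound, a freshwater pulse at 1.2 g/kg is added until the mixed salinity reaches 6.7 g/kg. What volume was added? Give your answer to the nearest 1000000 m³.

107000000 m³

Salt balance: 22,200,000×33.1 + V×1.2 = (22,200,000+V)×6.7
734,820,000 + 1.2V = 148,740,000 + 6.7V
586,080,000 = 5.5V
V = 106,560,000 m³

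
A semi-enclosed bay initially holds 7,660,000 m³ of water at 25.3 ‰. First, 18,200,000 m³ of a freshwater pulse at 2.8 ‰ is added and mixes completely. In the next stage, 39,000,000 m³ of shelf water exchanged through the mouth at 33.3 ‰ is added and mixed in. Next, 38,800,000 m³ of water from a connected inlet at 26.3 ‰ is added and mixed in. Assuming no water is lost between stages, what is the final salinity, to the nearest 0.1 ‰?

By conservation of dissolved salt,
Initial salt = 7,660,000×25.3 = 193,798,000
After stage 1: salt = 193,798,000 + 18,200,000×2.8 = 244,758,000; volume = 25,860,000 m³; S = 9.465 ‰
After stage 2: salt = 244,758,000 + 39,000,000×33.3 = 1,543,458,000; volume = 64,860,000 m³; S = 23.797 ‰
After stage 3: salt = 1,543,458,000 + 38,800,000×26.3 = 2,563,898,000; volume = 103,660,000 m³
S = 2,563,898,000 / 103,660,000 = 24.7337 ‰

24.7 ‰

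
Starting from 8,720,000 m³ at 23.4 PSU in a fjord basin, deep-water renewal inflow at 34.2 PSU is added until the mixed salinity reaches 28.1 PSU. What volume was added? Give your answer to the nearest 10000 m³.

6720000 m³

Salt balance: 8,720,000×23.4 + V×34.2 = (8,720,000+V)×28.1
204,048,000 + 34.2V = 245,032,000 + 28.1V
40,984,000 = 6.1V
V = 6,718,688.52 m³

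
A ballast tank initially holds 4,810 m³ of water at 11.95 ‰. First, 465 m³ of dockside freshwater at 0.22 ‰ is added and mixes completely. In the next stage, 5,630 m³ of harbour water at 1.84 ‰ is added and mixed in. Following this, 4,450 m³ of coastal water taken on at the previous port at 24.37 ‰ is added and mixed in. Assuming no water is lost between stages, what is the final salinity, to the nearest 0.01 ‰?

11.49 ‰

By conservation of dissolved salt,
Initial salt = 4,810×11.95 = 57,479.5
After stage 1: salt = 57,479.5 + 465×0.22 = 57,581.8; volume = 5,275 m³; S = 10.916 ‰
After stage 2: salt = 57,581.8 + 5,630×1.84 = 67,941; volume = 10,905 m³; S = 6.23 ‰
After stage 3: salt = 67,941 + 4,450×24.37 = 176,387.5; volume = 15,355 m³
S = 176,387.5 / 15,355 = 11.4873 ‰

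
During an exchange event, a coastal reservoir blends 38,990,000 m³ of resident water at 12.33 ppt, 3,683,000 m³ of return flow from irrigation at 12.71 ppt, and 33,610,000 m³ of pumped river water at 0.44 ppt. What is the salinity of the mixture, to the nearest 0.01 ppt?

7.11 ppt

By conservation of dissolved salt,
salt = 38,990,000×12.33 + 3,683,000×12.71 + 33,610,000×0.44 = 480,746,700 + 46,810,930 + 14,788,400 = 542,346,030
volume = 38,990,000 + 3,683,000 + 33,610,000 = 76,283,000 m³
S = 542,346,030 / 76,283,000 = 7.1097 ppt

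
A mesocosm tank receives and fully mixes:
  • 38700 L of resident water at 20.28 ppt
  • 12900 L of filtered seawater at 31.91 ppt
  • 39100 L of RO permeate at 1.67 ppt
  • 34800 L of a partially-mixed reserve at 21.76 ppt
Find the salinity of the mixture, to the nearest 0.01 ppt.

16.09 ppt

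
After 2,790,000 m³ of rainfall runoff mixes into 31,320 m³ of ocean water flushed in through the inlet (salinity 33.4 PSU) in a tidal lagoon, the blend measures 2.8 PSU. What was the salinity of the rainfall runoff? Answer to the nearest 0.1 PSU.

Salt balance: 31,320×33.4 + 2,790,000×S = 2,821,320×2.8
1,046,088 + 2,790,000·S = 7,899,696
S = (7,899,696 − 1,046,088) / 2,790,000 = 2.4565 PSU

2.5 PSU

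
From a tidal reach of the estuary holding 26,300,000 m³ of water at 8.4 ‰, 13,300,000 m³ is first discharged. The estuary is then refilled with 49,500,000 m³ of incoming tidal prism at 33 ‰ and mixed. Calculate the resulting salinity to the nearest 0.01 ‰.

Remaining after removal: 13,000,000 m³ at 8.4 ‰ (salt = 109,200,000)
After addition: salt = 109,200,000 + 49,500,000×33 = 1,742,700,000; volume = 62,500,000 m³
S = 1,742,700,000 / 62,500,000 = 27.8832 ‰

27.88 ‰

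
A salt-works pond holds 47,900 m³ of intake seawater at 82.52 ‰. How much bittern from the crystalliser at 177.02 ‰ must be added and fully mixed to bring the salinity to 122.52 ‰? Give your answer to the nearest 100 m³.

Salt balance: 47,900×82.52 + V×177.02 = (47,900+V)×122.52
3,952,708 + 177.02V = 5,868,708 + 122.52V
1,916,000 = 54.5V
V = 35,155.96 m³

35200 m³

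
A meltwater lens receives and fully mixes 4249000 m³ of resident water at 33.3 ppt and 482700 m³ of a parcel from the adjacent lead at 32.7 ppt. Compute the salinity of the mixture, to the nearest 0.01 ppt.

Mass of salt is conserved:
salt = 4,249,000×33.3 + 482,700×32.7 = 141,491,700 + 15,784,290 = 157,275,990
volume = 4,249,000 + 482,700 = 4,731,700 m³
S = 157,275,990 / 4,731,700 = 33.2388 ppt

33.24 ppt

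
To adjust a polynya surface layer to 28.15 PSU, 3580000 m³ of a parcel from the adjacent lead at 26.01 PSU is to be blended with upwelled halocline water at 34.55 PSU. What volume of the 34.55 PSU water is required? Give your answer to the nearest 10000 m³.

Salt balance: 3,580,000×26.01 + V×34.55 = (3,580,000+V)×28.15
93,115,800 + 34.55V = 100,777,000 + 28.15V
7,661,200 = 6.4V
V = 1,197,062.5 m³

1200000 m³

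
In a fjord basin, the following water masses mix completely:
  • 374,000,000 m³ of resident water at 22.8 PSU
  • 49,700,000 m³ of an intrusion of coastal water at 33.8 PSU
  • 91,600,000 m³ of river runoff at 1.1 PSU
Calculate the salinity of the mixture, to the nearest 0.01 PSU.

20.00 PSU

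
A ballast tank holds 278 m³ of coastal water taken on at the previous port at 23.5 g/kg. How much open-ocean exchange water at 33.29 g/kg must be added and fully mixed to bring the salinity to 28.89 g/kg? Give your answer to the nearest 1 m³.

341 m³

Salt balance: 278×23.5 + V×33.29 = (278+V)×28.89
6,533 + 33.29V = 8,031.42 + 28.89V
1,498.42 = 4.4V
V = 340.55 m³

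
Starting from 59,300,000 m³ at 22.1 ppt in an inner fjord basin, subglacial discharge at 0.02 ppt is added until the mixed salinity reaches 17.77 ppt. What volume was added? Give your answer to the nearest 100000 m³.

14500000 m³

Salt balance: 59,300,000×22.1 + V×0.02 = (59,300,000+V)×17.77
1,310,530,000 + 0.02V = 1,053,761,000 + 17.77V
256,769,000 = 17.75V
V = 14,465,859.15 m³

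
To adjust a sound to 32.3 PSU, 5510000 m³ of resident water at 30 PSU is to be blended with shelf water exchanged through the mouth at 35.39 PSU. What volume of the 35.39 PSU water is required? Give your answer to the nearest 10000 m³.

Salt balance: 5,510,000×30 + V×35.39 = (5,510,000+V)×32.3
165,300,000 + 35.39V = 177,973,000 + 32.3V
12,673,000 = 3.09V
V = 4,101,294.5 m³

4100000 m³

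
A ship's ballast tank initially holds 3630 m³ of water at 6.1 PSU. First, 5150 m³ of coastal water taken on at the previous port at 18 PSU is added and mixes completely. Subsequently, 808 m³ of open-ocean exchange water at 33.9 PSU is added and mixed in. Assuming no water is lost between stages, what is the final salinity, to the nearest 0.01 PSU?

14.83 PSU

Mass of salt is conserved:
Initial salt = 3,630×6.1 = 22,143
After stage 1: salt = 22,143 + 5,150×18 = 114,843; volume = 8,780 m³; S = 13.08 PSU
After stage 2: salt = 114,843 + 808×33.9 = 142,234.2; volume = 9,588 m³
S = 142,234.2 / 9,588 = 14.8346 PSU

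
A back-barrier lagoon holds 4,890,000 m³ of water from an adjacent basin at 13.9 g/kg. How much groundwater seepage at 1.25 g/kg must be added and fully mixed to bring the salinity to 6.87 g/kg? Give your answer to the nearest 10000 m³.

Salt balance: 4,890,000×13.9 + V×1.25 = (4,890,000+V)×6.87
67,971,000 + 1.25V = 33,594,300 + 6.87V
34,376,700 = 5.62V
V = 6,116,850.53 m³

6120000 m³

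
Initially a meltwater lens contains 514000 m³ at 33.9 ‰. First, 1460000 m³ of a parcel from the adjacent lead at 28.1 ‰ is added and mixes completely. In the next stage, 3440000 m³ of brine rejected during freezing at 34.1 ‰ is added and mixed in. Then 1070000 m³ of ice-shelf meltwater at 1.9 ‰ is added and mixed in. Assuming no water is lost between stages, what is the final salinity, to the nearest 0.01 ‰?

27.42 ‰

Mass of salt is conserved:
Initial salt = 514,000×33.9 = 17,424,600
After stage 1: salt = 17,424,600 + 1,460,000×28.1 = 58,450,600; volume = 1,974,000 m³; S = 29.61 ‰
After stage 2: salt = 58,450,600 + 3,440,000×34.1 = 175,754,600; volume = 5,414,000 m³; S = 32.463 ‰
After stage 3: salt = 175,754,600 + 1,070,000×1.9 = 177,787,600; volume = 6,484,000 m³
S = 177,787,600 / 6,484,000 = 27.4194 ‰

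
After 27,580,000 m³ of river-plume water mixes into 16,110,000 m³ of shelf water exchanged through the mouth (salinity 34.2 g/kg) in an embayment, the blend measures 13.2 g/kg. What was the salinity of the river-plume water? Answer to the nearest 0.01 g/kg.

0.93 g/kg

Salt balance: 16,110,000×34.2 + 27,580,000×S = 43,690,000×13.2
550,962,000 + 27,580,000·S = 576,708,000
S = (576,708,000 − 550,962,000) / 27,580,000 = 0.9335 g/kg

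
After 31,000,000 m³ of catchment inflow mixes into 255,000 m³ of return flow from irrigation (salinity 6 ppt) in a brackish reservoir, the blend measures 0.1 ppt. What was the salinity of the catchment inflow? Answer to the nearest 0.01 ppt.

Salt balance: 255,000×6 + 31,000,000×S = 31,255,000×0.1
1,530,000 + 31,000,000·S = 3,125,500
S = (3,125,500 − 1,530,000) / 31,000,000 = 0.0515 ppt

0.05 ppt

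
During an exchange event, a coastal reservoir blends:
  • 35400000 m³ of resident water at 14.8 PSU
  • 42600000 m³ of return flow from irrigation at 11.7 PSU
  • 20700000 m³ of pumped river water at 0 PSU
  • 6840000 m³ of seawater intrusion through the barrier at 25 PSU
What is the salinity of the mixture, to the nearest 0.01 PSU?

Mass of salt is conserved:
salt = 35,400,000×14.8 + 42,600,000×11.7 + 20,700,000×0 + 6,840,000×25 = 523,920,000 + 498,420,000 + 0 + 171,000,000 = 1,193,340,000
volume = 35,400,000 + 42,600,000 + 20,700,000 + 6,840,000 = 105,540,000 m³
S = 1,193,340,000 / 105,540,000 = 11.307 PSU

11.31 PSU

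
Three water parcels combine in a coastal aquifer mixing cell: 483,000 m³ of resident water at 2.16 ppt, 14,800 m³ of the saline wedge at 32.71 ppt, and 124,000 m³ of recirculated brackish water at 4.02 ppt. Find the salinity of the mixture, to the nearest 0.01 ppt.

3.26 ppt

Conserving salt mass:
salt = 483,000×2.16 + 14,800×32.71 + 124,000×4.02 = 1,043,280 + 484,108 + 498,480 = 2,025,868
volume = 483,000 + 14,800 + 124,000 = 621,800 m³
S = 2,025,868 / 621,800 = 3.2581 ppt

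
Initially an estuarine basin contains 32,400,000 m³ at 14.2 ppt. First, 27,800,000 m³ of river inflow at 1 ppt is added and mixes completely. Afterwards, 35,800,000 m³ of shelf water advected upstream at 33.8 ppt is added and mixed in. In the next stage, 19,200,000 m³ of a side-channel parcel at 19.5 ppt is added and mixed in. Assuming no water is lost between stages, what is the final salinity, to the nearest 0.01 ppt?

Salt balance:
Initial salt = 32,400,000×14.2 = 460,080,000
After stage 1: salt = 460,080,000 + 27,800,000×1 = 487,880,000; volume = 60,200,000 m³; S = 8.104 ppt
After stage 2: salt = 487,880,000 + 35,800,000×33.8 = 1,697,920,000; volume = 96,000,000 m³; S = 17.687 ppt
After stage 3: salt = 1,697,920,000 + 19,200,000×19.5 = 2,072,320,000; volume = 115,200,000 m³
S = 2,072,320,000 / 115,200,000 = 17.9889 ppt

17.99 ppt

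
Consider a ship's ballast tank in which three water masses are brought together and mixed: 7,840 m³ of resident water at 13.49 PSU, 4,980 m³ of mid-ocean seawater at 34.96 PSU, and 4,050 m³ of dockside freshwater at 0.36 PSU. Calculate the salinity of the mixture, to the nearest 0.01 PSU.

16.68 PSU

Conserving salt mass:
salt = 7,840×13.49 + 4,980×34.96 + 4,050×0.36 = 105,761.6 + 174,100.8 + 1,458 = 281,320.4
volume = 7,840 + 4,980 + 4,050 = 16,870 m³
S = 281,320.4 / 16,870 = 16.6758 PSU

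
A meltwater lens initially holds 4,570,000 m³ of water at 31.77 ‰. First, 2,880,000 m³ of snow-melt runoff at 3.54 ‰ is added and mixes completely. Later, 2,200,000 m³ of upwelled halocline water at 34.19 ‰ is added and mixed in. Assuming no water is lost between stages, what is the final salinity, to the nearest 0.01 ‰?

23.90 ‰

Conserving salt mass:
Initial salt = 4,570,000×31.77 = 145,188,900
After stage 1: salt = 145,188,900 + 2,880,000×3.54 = 155,384,100; volume = 7,450,000 m³; S = 20.857 ‰
After stage 2: salt = 155,384,100 + 2,200,000×34.19 = 230,602,100; volume = 9,650,000 m³
S = 230,602,100 / 9,650,000 = 23.8966 ‰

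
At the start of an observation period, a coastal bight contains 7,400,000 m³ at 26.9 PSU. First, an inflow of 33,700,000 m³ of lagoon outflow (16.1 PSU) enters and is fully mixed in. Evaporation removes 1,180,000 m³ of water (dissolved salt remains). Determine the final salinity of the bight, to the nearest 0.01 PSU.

After mixing: salt = 7,400,000×26.9 + 33,700,000×16.1 = 741,630,000; volume = 41,100,000 m³
After evaporation: salt unchanged = 741,630,000; volume = 41,100,000 − 1,180,000 = 39,920,000 m³
S = 741,630,000 / 39,920,000 = 18.5779 PSU

18.58 PSU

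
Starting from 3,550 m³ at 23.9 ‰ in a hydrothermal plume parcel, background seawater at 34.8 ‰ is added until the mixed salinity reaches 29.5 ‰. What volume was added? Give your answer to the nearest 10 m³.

3750 m³

Salt balance: 3,550×23.9 + V×34.8 = (3,550+V)×29.5
84,845 + 34.8V = 104,725 + 29.5V
19,880 = 5.3V
V = 3,750.94 m³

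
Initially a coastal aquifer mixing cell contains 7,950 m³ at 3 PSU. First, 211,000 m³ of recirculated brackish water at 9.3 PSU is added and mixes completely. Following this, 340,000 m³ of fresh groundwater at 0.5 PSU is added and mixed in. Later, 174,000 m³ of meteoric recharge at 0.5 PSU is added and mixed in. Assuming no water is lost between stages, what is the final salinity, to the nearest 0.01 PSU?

3.06 PSU

By conservation of dissolved salt,
Initial salt = 7,950×3 = 23,850
After stage 1: salt = 23,850 + 211,000×9.3 = 1,986,150; volume = 218,950 m³; S = 9.071 PSU
After stage 2: salt = 1,986,150 + 340,000×0.5 = 2,156,150; volume = 558,950 m³; S = 3.858 PSU
After stage 3: salt = 2,156,150 + 174,000×0.5 = 2,243,150; volume = 732,950 m³
S = 2,243,150 / 732,950 = 3.0604 PSU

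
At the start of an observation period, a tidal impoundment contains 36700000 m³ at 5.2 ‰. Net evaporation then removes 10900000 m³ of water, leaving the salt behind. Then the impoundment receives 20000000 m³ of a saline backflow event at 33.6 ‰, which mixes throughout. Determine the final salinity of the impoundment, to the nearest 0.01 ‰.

18.84 ‰

After evaporation: salt = 36,700,000×5.2 = 190,840,000; volume = 36,700,000 − 10,900,000 = 25,800,000 m³
After mixing: salt = 190,840,000 + 20,000,000×33.6 = 862,840,000; volume = 25,800,000 + 20,000,000 = 45,800,000 m³
S = 862,840,000 / 45,800,000 = 18.8393 ‰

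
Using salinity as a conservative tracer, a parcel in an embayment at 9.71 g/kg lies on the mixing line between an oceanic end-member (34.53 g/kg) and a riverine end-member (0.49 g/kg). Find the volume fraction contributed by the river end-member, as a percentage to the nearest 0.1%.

72.9%

Let f be the freshwater fraction. Salt balance per unit volume:
f×0.49 + (1−f)×34.53 = 9.71
f = (34.53 − 9.71) / (34.53 − 0.49) = 24.82/34.04 = 0.7291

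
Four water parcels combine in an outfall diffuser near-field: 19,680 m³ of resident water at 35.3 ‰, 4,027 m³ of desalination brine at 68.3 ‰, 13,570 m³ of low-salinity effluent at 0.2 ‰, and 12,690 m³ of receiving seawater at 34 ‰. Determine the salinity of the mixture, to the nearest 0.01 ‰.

Total salt / total volume:
salt = 19,680×35.3 + 4,027×68.3 + 13,570×0.2 + 12,690×34 = 694,704 + 275,044.1 + 2,714 + 431,460 = 1,403,922.1
volume = 19,680 + 4,027 + 13,570 + 12,690 = 49,967 m³
S = 1,403,922.1 / 49,967 = 28.097 ‰

28.10 ‰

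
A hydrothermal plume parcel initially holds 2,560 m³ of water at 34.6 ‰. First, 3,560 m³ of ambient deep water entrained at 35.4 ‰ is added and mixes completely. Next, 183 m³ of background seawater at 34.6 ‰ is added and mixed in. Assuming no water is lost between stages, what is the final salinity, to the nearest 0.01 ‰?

Weighted by volume,
Initial salt = 2,560×34.6 = 88,576
After stage 1: salt = 88,576 + 3,560×35.4 = 214,600; volume = 6,120 m³; S = 35.065 ‰
After stage 2: salt = 214,600 + 183×34.6 = 220,931.8; volume = 6,303 m³
S = 220,931.8 / 6,303 = 35.0518 ‰

35.05 ‰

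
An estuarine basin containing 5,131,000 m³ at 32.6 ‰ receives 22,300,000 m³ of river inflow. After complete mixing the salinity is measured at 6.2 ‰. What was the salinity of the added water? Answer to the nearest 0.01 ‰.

Salt balance: 5,131,000×32.6 + 22,300,000×S = 27,431,000×6.2
167,270,600 + 22,300,000·S = 170,072,200
S = (170,072,200 − 167,270,600) / 22,300,000 = 0.1256 ‰

0.13 ‰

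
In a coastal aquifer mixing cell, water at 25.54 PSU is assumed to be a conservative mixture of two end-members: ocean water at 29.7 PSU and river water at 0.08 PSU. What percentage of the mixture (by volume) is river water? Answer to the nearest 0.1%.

Let f be the freshwater fraction. Salt balance per unit volume:
f×0.08 + (1−f)×29.7 = 25.54
f = (29.7 − 25.54) / (29.7 − 0.08) = 4.16/29.62 = 0.1404

14.0%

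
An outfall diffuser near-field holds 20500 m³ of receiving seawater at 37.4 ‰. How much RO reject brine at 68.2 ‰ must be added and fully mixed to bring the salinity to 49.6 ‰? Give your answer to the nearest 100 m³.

Salt balance: 20,500×37.4 + V×68.2 = (20,500+V)×49.6
766,700 + 68.2V = 1,016,800 + 49.6V
250,100 = 18.6V
V = 13,446.24 m³

13400 m³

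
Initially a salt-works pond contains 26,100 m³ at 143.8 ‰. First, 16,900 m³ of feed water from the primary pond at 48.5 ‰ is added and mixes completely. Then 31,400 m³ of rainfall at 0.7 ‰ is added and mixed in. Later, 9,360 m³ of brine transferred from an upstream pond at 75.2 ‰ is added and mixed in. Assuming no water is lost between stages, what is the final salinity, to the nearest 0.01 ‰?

63.26 ‰

Weighted by volume,
Initial salt = 26,100×143.8 = 3,753,180
After stage 1: salt = 3,753,180 + 16,900×48.5 = 4,572,830; volume = 43,000 m³; S = 106.345 ‰
After stage 2: salt = 4,572,830 + 31,400×0.7 = 4,594,810; volume = 74,400 m³; S = 61.758 ‰
After stage 3: salt = 4,594,810 + 9,360×75.2 = 5,298,682; volume = 83,760 m³
S = 5,298,682 / 83,760 = 63.2603 ‰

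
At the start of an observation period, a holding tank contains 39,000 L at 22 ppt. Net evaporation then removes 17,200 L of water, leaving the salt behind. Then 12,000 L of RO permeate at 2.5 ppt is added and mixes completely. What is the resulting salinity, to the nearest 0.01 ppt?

26.27 ppt

After evaporation: salt = 39,000×22 = 858,000; volume = 39,000 − 17,200 = 21,800 L
After mixing: salt = 858,000 + 12,000×2.5 = 888,000; volume = 21,800 + 12,000 = 33,800 L
S = 888,000 / 33,800 = 26.2722 ppt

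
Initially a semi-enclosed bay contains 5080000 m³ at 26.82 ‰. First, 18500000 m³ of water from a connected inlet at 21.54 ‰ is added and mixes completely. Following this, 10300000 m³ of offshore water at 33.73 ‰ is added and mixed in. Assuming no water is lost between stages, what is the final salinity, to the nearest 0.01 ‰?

Salt balance:
Initial salt = 5,080,000×26.82 = 136,245,600
After stage 1: salt = 136,245,600 + 18,500,000×21.54 = 534,735,600; volume = 23,580,000 m³; S = 22.678 ‰
After stage 2: salt = 534,735,600 + 10,300,000×33.73 = 882,154,600; volume = 33,880,000 m³
S = 882,154,600 / 33,880,000 = 26.0376 ‰

26.04 ‰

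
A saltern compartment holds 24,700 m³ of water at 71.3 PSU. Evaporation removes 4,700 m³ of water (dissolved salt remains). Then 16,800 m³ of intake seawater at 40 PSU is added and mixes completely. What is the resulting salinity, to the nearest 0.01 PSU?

66.12 PSU

After evaporation: salt = 24,700×71.3 = 1,761,110; volume = 24,700 − 4,700 = 20,000 m³
After mixing: salt = 1,761,110 + 16,800×40 = 2,433,110; volume = 20,000 + 16,800 = 36,800 m³
S = 2,433,110 / 36,800 = 66.1171 PSU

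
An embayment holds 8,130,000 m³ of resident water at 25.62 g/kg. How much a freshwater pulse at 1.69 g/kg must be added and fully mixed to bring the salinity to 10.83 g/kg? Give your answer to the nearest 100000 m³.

13200000 m³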